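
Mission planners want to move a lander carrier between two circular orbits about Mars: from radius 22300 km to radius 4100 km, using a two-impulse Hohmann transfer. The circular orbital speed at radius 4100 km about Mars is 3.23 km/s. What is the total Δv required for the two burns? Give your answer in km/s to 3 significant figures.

Δv = 1.58 km/s

From the circular-orbit relation v² = μ/r at r = 4100 km: μ = v²r = (3.23)² × 4100 = 42774.9 km³/s².
Semi-major axis of the transfer orbit: a_t = (22300 + 4100)/2 = 13200 km.
At r₁ the circular-orbit speed is v₁ = √(μ/r₁) = 1.385 km/s.
Transfer-orbit speed at r₁ (v² = μ(2/r − 1/a)): v_a = √[μ(2/r₁ − 1/a_t)] = 0.7719 km/s.
First burn Δv₁ = |v_a − v₁| = 0.6131 km/s.
Circular speed at r₂: v₂ = √(μ/r₂) = 3.2300 km/s.
Transfer-orbit speed at r₂: v_p = √[μ(2/r₂ − 1/a_t)] = 4.1982 km/s.
Second burn Δv₂ = |v₂ − v_p| = 0.9682 km/s.
Δv = Δv₁ + Δv₂ = 0.6131 + 0.9682 = 1.581 km/s.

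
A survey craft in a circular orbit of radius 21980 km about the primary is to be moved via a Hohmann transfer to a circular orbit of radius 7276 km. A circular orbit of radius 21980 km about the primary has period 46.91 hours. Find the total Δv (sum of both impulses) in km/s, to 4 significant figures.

From Kepler's third law T² = 4π²r³/μ at r = 21980 km, T = 46.91 hours = 46.91 × 3600 s = 1.68876×10^5 s: μ = 4π²r³/T² = 14699.6 km³/s².
Transfer-ellipse semi-major axis a_t = (r₁ + r₂)/2 = (21980 + 7276)/2 = 14628 km.
Circular speed at r₁: v₁ = √(μ/r₁) = √(14699.6/21980) = 0.8178 km/s.
On the transfer ellipse at r₁, vis-viva gives v_a = √[μ(2/r₁ − 1/a_t)] = 0.5768 km/s.
First burn Δv₁ = |v_a − v₁| = 0.2410 km/s.
At r₂, v₂ = √(μ/r₂) = 1.421 km/s.
Transfer-orbit speed at r₂: v_p = √[μ(2/r₂ − 1/a_t)] = 1.742 km/s.
Second burn Δv₂ = |v₂ − v_p| = 0.3210 km/s.
Total Δv = Δv₁ + Δv₂ = 0.5620 km/s.

Δv = 0.5620 km/s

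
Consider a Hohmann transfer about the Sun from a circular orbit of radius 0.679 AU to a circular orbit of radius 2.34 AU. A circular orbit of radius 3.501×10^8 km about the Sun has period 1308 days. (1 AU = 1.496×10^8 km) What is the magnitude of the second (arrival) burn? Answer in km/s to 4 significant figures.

From Kepler's third law T² = 4π²r³/μ at r = 3.501×10^8 km, T = 1308 days = 1308 × 86400 s = 1.130112×10^8 s: μ = 4π²r³/T² = 1.32646×10^11 km³/s².
In km: r₁ = 0.679 × 1.496×10^8 = 1.015784×10^8 km; r₂ = 2.34 × 1.496×10^8 = 3.50064×10^8 km.
The Hohmann ellipse has a_t = (r₁ + r₂)/2 = 2.258212×10^8 km.
On the circular orbit at r = 3.50064×10^8 km, v_c = √(μ/r) = 19.47 km/s.
Transfer-orbit speed at the same r (vis-viva, a = a_t): v_t = √[μ(2/r − 1/a_t)] = 13.06 km/s.
Δv₂ = |v_t − v_c| = |13.06 − 19.47| = 6.410 km/s.

Δv₂ = 6.410 km/s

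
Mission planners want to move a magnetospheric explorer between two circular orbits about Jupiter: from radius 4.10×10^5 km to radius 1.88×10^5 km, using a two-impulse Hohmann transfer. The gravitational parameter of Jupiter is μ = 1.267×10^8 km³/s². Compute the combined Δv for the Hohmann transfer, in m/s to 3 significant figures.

Δv = 8080 m/s

The Hohmann ellipse has a_t = (r₁ + r₂)/2 = 2.990×10^5 km.
Circular speed at r₁: v₁ = √(μ/r₁) = √(1.267×10^8/4.100×10^5) = 17.58 km/s.
Transfer-orbit speed at r₁ (vis-viva equation): v_a = √[μ(2/r₁ − 1/a_t)] = 13.94 km/s.
First burn Δv₁ = |v_a − v₁| = 3.640 km/s.
At r₂, v₂ = √(μ/r₂) = 25.960 km/s.
Transfer-orbit speed at r₂: v_p = √[μ(2/r₂ − 1/a_t)] = 30.399 km/s.
Second burn Δv₂ = |v₂ − v_p| = 4.439 km/s.
Total Δv = Δv₁ + Δv₂ = 8.079 km/s.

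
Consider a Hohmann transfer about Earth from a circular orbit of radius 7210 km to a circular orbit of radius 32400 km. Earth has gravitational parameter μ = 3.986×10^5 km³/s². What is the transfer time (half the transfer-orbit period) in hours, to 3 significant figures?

t = 3.85 hours

Transfer-ellipse semi-major axis a_t = (r₁ + r₂)/2 = (7210 + 32400)/2 = 19805 km.
By Kepler's third law the transfer-orbit period is T = 2π√(a_t³/μ), so t = T/2 = 13870 s.
Converting: 13870 s ÷ 3600 s/hour = 3.85 hours.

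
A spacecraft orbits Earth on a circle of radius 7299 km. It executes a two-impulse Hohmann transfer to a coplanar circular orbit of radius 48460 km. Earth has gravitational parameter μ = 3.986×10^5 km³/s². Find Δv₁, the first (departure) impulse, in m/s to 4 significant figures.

Transfer-ellipse semi-major axis a_t = (r₁ + r₂)/2 = (7299 + 48460)/2 = 27879.5 km.
On the circular orbit at r = 7299 km, v_c = √(μ/r) = 7.390 km/s.
Transfer-orbit speed at the same r (vis-viva, a = a_t): v_t = √[μ(2/r − 1/a_t)] = 9.743 km/s.
Δv₁ = |v_t − v_c| = |9.743 − 7.390| = 2.353 km/s.

Δv₁ = 2353 m/s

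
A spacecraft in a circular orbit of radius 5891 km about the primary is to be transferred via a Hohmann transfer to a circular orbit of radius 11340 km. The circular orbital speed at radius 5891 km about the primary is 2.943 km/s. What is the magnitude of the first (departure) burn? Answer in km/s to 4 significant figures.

From the circular-orbit relation v² = μ/r at r = 5891 km: μ = v²r = (2.943)² × 5891 = 51023.4 km³/s².
Transfer-ellipse semi-major axis a_t = (r₁ + r₂)/2 = (5891 + 11340)/2 = 8615.5 km.
Circular speed at r = 5891 km: v_c = √(μ/r) = 2.9430 km/s.
Transfer-orbit speed at the same r (vis-viva, a = a_t): v_t = √[μ(2/r − 1/a_t)] = 3.3764 km/s.
Δv₁ = |v_t − v_c| = |3.3764 − 2.9430| = 0.4334 km/s.

Δv₁ = 0.4334 km/s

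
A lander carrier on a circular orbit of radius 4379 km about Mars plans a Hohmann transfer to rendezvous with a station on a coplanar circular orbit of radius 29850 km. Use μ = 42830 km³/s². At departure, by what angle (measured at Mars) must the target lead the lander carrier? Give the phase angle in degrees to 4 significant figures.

φ = 101.9°

The Hohmann ellipse has a_t = (r₁ + r₂)/2 = 17114.5 km.
Transfer time t = π√(a_t³/μ) = 33987.7 s.
The target's mean motion on its circular orbit is ω₂ = √(μ/r₂³) = 4.01289×10^-5 rad/s.
Angle swept by the target during transfer: ω₂·t = 1.36389 rad = 78.145°.
The lander carrier traverses 180° on the transfer ellipse, so the target must lead by 180° − 78.145° = 101.9°.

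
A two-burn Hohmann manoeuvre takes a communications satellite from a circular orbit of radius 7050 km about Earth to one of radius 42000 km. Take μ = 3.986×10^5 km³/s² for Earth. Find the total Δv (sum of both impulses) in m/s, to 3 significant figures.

Δv = 3750 m/s

Semi-major axis of the transfer orbit: a_t = (7050 + 42000)/2 = 24525 km.
At r₁ the circular-orbit speed is v₁ = √(μ/r₁) = 7.519 km/s.
On the transfer ellipse at r₁, v² = μ(2/r − 1/a) gives v_p = √[μ(2/r₁ − 1/a_t)] = 9.840 km/s.
First burn Δv₁ = |v_p − v₁| = 2.321 km/s.
At r₂, v₂ = √(μ/r₂) = 3.081 km/s.
Transfer-orbit speed at r₂: v_a = √[μ(2/r₂ − 1/a_t)] = 1.652 km/s.
Second burn Δv₂ = |v₂ − v_a| = 1.429 km/s.
Total Δv = Δv₁ + Δv₂ = 3.750 km/s.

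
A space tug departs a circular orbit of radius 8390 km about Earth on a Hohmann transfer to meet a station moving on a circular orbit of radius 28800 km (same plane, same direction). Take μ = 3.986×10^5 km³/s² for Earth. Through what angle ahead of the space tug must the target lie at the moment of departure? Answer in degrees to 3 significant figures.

The Hohmann ellipse has a_t = (r₁ + r₂)/2 = 18595 km.
The half-period of the transfer ellipse is t = π√(a_t³/μ) = 12618 s.
Target angular speed ω₂ = √(μ/r₂³) = 1.2918×10^-4 rad/s.
Angle swept by the target during transfer: ω₂·t = 1.630 rad = 93.39°.
Arrival is 180° from departure on the ellipse, so φ = 180° − 93.39° = 86.6°.

φ = 86.6°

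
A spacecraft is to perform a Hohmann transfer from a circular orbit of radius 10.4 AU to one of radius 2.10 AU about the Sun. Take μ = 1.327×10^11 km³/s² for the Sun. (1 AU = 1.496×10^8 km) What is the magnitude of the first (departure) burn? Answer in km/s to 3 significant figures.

Δv₁ = 3.88 km/s

In km: r₁ = 10.4 × 1.496×10^8 = 1.55584×10^9 km; r₂ = 2.10 × 1.496×10^8 = 3.1416×10^8 km.
Semi-major axis of the transfer orbit: a_t = (1.55584×10^9 + 3.1416×10^8)/2 = 9.350×10^8 km.
Circular speed at r = 1.55584×10^9 km: v_c = √(μ/r) = 9.235 km/s.
Transfer-orbit speed at the same r (vis-viva, a = a_t): v_t = √[μ(2/r − 1/a_t)] = 5.353 km/s.
Δv₁ = |v_t − v_c| = |5.353 − 9.235| = 3.882 km/s.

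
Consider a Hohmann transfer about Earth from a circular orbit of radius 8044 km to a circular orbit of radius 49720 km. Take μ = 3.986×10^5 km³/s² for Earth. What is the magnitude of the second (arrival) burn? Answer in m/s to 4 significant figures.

Semi-major axis of the transfer orbit: a_t = (8044 + 49720)/2 = 28882 km.
Circular speed at r = 49720 km: v_c = √(μ/r) = 2.831 km/s.
Vis-viva on the transfer ellipse at r = 49720 km gives v_t = √[μ(2/r − 1/a_t)] = 1.494 km/s.
Δv₂ = |v_t − v_c| = |1.494 − 2.831| = 1.337 km/s.

Δv₂ = 1337 m/s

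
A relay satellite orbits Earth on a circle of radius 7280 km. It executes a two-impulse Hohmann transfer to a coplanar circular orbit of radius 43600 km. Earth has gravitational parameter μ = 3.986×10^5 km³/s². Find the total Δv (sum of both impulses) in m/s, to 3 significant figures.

The Hohmann ellipse has a_t = (r₁ + r₂)/2 = 25440 km.
At r₁ the circular-orbit speed is v₁ = √(μ/r₁) = 7.3995 km/s.
Transfer-orbit speed at r₁ (vis-viva equation): v_p = √[μ(2/r₁ − 1/a_t)] = 9.6870 km/s.
First burn Δv₁ = |v_p − v₁| = 2.2875 km/s.
Circular speed at r₂: v₂ = √(μ/r₂) = 3.023607 km/s.
Transfer-orbit speed at r₂: v_a = √[μ(2/r₂ − 1/a_t)] = 1.617456 km/s.
Second burn Δv₂ = |v₂ − v_a| = 1.4062 km/s.
Total Δv = Δv₁ + Δv₂ = 3.694 km/s.

Δv = 3690 m/s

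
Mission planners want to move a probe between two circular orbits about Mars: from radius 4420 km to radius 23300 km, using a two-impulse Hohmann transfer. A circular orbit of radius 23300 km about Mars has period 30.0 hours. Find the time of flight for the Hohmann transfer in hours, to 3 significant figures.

t = 6.88 hours

From Kepler's third law T² = 4π²r³/μ at r = 23300 km, T = 30.0 hours = 30.0 × 3600 s = 1.080×10^5 s: μ = 4π²r³/T² = 42813.4 km³/s².
Transfer-ellipse semi-major axis a_t = (r₁ + r₂)/2 = (4420 + 23300)/2 = 13860 km.
By Kepler's third law the transfer-orbit period is T = 2π√(a_t³/μ), so t = T/2 = 24770 s.
Converting: 24770 s ÷ 3600 s/hour = 6.88 hours.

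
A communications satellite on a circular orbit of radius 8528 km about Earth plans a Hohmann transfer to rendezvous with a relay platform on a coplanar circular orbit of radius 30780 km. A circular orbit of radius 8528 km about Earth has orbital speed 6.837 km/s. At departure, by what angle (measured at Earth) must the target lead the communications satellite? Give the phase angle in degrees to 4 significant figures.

φ = 88.16°

From the circular-orbit relation v² = μ/r at r = 8528 km: μ = v²r = (6.837)² × 8528 = 3.98638×10^5 km³/s².
Semi-major axis of the transfer orbit: a_t = (8528 + 30780)/2 = 19654 km.
Transfer time t = π√(a_t³/μ) = 13710.0 s.
The target's mean motion on its circular orbit is ω₂ = √(μ/r₂³) = 1.16919×10^-4 rad/s.
Angle swept by the target during transfer: ω₂·t = 1.60296 rad = 91.84°.
The communications satellite traverses 180° on the transfer ellipse, so the target must lead by 180° − 91.84° = 88.16°.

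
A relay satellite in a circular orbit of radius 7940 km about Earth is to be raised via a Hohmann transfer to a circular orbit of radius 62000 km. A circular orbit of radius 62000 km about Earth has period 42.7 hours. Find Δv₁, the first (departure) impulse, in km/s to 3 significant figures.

Δv₁ = 2.35 km/s

From Kepler's third law T² = 4π²r³/μ at r = 62000 km, T = 42.7 hours = 42.7 × 3600 s = 1.5372×10^5 s: μ = 4π²r³/T² = 3.98175×10^5 km³/s².
Semi-major axis of the transfer orbit: a_t = (7940 + 62000)/2 = 34970 km.
On the circular orbit at r = 7940 km, v_c = √(μ/r) = 7.0815 km/s.
Transfer-orbit speed at the same r (vis-viva, a = a_t): v_t = √[μ(2/r − 1/a_t)] = 9.4292 km/s.
Δv₁ = |v_t − v_c| = |9.4292 − 7.0815| = 2.348 km/s.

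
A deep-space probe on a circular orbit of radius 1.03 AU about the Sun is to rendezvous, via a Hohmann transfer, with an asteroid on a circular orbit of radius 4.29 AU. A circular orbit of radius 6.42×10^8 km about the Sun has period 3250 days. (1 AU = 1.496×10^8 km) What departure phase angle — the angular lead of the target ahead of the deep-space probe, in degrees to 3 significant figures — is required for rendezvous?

φ = 92.1°

From Kepler's third law T² = 4π²r³/μ at r = 6.42×10^8 km, T = 3250 days = 3250 × 86400 s = 2.808×10^8 s: μ = 4π²r³/T² = 1.32486×10^11 km³/s².
In km: r₁ = 1.03 × 1.496×10^8 = 1.54088×10^8 km; r₂ = 4.29 × 1.496×10^8 = 6.41784×10^8 km.
The Hohmann ellipse has a_t = (r₁ + r₂)/2 = 3.97936×10^8 km.
Transfer time t = π√(a_t³/μ) = 6.85148×10^7 s.
Target angular speed ω₂ = √(μ/r₂³) = 2.23873×10^-8 rad/s.
Angle swept by the target during transfer: ω₂·t = 1.53386 rad = 87.88°.
Arrival is 180° from departure on the ellipse, so φ = 180° − 87.88° = 92.1°.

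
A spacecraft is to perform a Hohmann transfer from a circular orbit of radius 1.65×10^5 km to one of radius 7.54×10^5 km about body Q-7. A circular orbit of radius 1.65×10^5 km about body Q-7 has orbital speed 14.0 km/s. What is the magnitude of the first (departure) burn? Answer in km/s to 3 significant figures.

Δv₁ = 3.93 km/s

From the circular-orbit relation v² = μ/r at r = 1.65×10^5 km: μ = v²r = (14.0)² × 1.65×10^5 = 3.23400×10^7 km³/s².
Transfer-ellipse semi-major axis a_t = (r₁ + r₂)/2 = (1.650×10^5 + 7.540×10^5)/2 = 4.595×10^5 km.
Circular speed at r = 1.650×10^5 km: v_c = √(μ/r) = 14.000 km/s.
Vis-viva on the transfer ellipse at r = 1.650×10^5 km gives v_t = √[μ(2/r − 1/a_t)] = 17.934 km/s.
Δv₁ = |v_t − v_c| = |17.934 − 14.000| = 3.934 km/s.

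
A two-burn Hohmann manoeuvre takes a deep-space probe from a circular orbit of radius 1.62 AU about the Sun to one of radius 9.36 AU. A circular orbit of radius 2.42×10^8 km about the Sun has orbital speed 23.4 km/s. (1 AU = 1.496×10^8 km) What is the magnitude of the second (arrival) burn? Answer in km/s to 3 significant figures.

Δv₂ = 4.44 km/s

From the circular-orbit relation v² = μ/r at r = 2.42×10^8 km: μ = v²r = (23.4)² × 2.42×10^8 = 1.32510×10^11 km³/s².
In km: r₁ = 1.62 × 1.496×10^8 = 2.42352×10^8 km; r₂ = 9.36 × 1.496×10^8 = 1.400256×10^9 km.
The Hohmann ellipse has a_t = (r₁ + r₂)/2 = 8.21304×10^8 km.
On the circular orbit at r = 1.400256×10^9 km, v_c = √(μ/r) = 9.728 km/s.
Transfer-orbit speed at the same r (vis-viva, a = a_t): v_t = √[μ(2/r − 1/a_t)] = 5.284 km/s.
Δv₂ = |v_t − v_c| = |5.284 − 9.728| = 4.444 km/s.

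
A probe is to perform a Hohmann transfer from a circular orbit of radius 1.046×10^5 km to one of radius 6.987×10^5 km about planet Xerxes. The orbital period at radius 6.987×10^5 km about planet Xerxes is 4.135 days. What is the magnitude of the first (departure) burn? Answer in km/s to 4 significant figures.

Δv₁ = 10.13 km/s

From Kepler's third law T² = 4π²r³/μ at r = 6.987×10^5 km, T = 4.135 days = 4.135 × 86400 s = 3.57264×10^5 s: μ = 4π²r³/T² = 1.05500×10^8 km³/s².
Transfer-ellipse semi-major axis a_t = (r₁ + r₂)/2 = (1.046×10^5 + 6.987×10^5)/2 = 4.0165×10^5 km.
Circular speed at r = 1.046×10^5 km: v_c = √(μ/r) = 31.76 km/s.
Transfer-orbit speed at the same r (vis-viva, a = a_t): v_t = √[μ(2/r − 1/a_t)] = 41.89 km/s.
Δv₁ = |v_t − v_c| = |41.89 − 31.76| = 10.13 km/s.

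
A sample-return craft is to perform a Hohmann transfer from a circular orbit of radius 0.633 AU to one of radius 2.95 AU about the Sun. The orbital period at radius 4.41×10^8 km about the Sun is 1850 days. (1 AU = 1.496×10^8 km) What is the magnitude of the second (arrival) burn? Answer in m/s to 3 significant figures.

From Kepler's third law T² = 4π²r³/μ at r = 4.41×10^8 km, T = 1850 days = 1850 × 86400 s = 1.5984×10^8 s: μ = 4π²r³/T² = 1.32527×10^11 km³/s².
In km: r₁ = 0.633 × 1.496×10^8 = 9.46968×10^7 km; r₂ = 2.95 × 1.496×10^8 = 4.4132×10^8 km.
The Hohmann ellipse has a_t = (r₁ + r₂)/2 = 2.680084×10^8 km.
On the circular orbit at r = 4.4132×10^8 km, v_c = √(μ/r) = 17.329 km/s.
Vis-viva on the transfer ellipse at r = 4.4132×10^8 km gives v_t = √[μ(2/r − 1/a_t)] = 10.301 km/s.
Δv₂ = |v_t − v_c| = |10.301 − 17.329| = 7.028 km/s.

Δv₂ = 7030 m/s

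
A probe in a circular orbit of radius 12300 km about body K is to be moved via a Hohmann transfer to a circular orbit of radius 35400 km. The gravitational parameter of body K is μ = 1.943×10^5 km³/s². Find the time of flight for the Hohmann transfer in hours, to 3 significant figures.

The Hohmann ellipse has a_t = (r₁ + r₂)/2 = 23850 km.
Transfer time t = π√(a_t³/μ) = π√((23850)³ / 1.943×10^5) = 26250 s.
Converting: 26250 s ÷ 3600 s/hour = 7.29 hours.

t = 7.29 hours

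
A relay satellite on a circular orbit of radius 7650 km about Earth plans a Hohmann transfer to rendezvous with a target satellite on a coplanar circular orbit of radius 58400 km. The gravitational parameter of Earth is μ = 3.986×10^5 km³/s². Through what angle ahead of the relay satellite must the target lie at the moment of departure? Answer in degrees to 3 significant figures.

The Hohmann ellipse has a_t = (r₁ + r₂)/2 = 33025 km.
Transfer time t = π√(a_t³/μ) = 29860 s.
Target angular speed ω₂ = √(μ/r₂³) = 4.474×10^-5 rad/s.
Angle swept by the target during transfer: ω₂·t = 1.336 rad = 76.55°.
Arrival is 180° from departure on the ellipse, so φ = 180° − 76.55° = 103°.

φ = 103°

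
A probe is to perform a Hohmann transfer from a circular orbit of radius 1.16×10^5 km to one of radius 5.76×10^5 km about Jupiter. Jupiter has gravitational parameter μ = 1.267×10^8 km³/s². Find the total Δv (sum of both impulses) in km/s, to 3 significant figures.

Δv = 15.8 km/s

The Hohmann ellipse has a_t = (r₁ + r₂)/2 = 3.460×10^5 km.
Circular speed at r₁: v₁ = √(μ/r₁) = √(1.267×10^8/1.160×10^5) = 33.0491 km/s.
On the transfer ellipse at r₁, vis-viva equation gives v_p = √[μ(2/r₁ − 1/a_t)] = 42.6415 km/s.
First burn Δv₁ = |v_p − v₁| = 9.592 km/s.
At r₂, v₂ = √(μ/r₂) = 14.8312 km/s.
Transfer-orbit speed at r₂: v_a = √[μ(2/r₂ − 1/a_t)] = 8.58752 km/s.
Second burn Δv₂ = |v₂ − v_a| = 6.244 km/s.
Δv = Δv₁ + Δv₂ = 9.592 + 6.244 = 15.84 km/s.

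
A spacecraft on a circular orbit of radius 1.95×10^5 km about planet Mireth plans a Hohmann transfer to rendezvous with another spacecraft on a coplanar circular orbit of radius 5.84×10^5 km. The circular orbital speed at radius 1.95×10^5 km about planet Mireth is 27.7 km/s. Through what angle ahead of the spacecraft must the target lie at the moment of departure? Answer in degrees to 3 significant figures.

φ = 82.0°

From the circular-orbit relation v² = μ/r at r = 1.95×10^5 km: μ = v²r = (27.7)² × 1.95×10^5 = 1.49622×10^8 km³/s².
Transfer-ellipse semi-major axis a_t = (r₁ + r₂)/2 = (1.950×10^5 + 5.840×10^5)/2 = 3.895×10^5 km.
Transfer time t = π√(a_t³/μ) = 62430 s.
The target's mean motion on its circular orbit is ω₂ = √(μ/r₂³) = 2.741×10^-5 rad/s.
Angle swept by the target during transfer: ω₂·t = 1.7112 rad = 98.04°.
The spacecraft traverses 180° on the transfer ellipse, so the target must lead by 180° − 98.04° = 82.0°.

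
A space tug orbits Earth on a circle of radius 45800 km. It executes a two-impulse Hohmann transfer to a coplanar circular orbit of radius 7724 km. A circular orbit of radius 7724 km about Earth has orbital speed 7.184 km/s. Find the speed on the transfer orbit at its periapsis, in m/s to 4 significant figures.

v = 9398 m/s

From the circular-orbit relation v² = μ/r at r = 7724 km: μ = v²r = (7.184)² × 7724 = 3.98635×10^5 km³/s².
The Hohmann ellipse has a_t = (r₁ + r₂)/2 = 26762 km.
The periapsis of the transfer ellipse is at r = 7724 km.
Vis-viva: v = √[μ(2/r − 1/a_t)] = √[3.98635×10^5 × (2/7724 − 1/26762)] = 9.398 km/s.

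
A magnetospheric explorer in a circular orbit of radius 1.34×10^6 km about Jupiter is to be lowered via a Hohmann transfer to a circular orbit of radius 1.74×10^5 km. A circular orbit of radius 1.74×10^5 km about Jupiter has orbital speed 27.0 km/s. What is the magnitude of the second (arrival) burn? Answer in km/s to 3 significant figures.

Δv₂ = 8.92 km/s

From the circular-orbit relation v² = μ/r at r = 1.74×10^5 km: μ = v²r = (27.0)² × 1.74×10^5 = 1.26846×10^8 km³/s².
Transfer-ellipse semi-major axis a_t = (r₁ + r₂)/2 = (1.340×10^6 + 1.740×10^5)/2 = 7.570×10^5 km.
Circular speed at r = 1.740×10^5 km: v_c = √(μ/r) = 27.000 km/s.
Transfer-orbit speed at the same r (vis-viva, a = a_t): v_t = √[μ(2/r − 1/a_t)] = 35.923 km/s.
Δv₂ = |v_t − v_c| = |35.923 − 27.000| = 8.923 km/s.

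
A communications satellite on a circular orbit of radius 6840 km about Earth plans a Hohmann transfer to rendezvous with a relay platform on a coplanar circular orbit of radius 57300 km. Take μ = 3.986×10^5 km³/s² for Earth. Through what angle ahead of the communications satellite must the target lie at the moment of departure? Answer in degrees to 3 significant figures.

Semi-major axis of the transfer orbit: a_t = (6840 + 57300)/2 = 32070 km.
Transfer time t = π√(a_t³/μ) = 28578 s.
Target angular speed ω₂ = √(μ/r₂³) = 4.6030×10^-5 rad/s.
Angle swept by the target during transfer: ω₂·t = 1.3154 rad = 75.37°.
The communications satellite traverses 180° on the transfer ellipse, so the target must lead by 180° − 75.37° = 105°.

φ = 105°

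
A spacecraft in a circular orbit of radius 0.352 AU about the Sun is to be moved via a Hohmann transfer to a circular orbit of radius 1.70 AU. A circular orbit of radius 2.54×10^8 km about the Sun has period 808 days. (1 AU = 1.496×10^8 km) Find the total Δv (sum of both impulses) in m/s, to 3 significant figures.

Δv = 23900 m/s

From Kepler's third law T² = 4π²r³/μ at r = 2.54×10^8 km, T = 808 days = 808 × 86400 s = 6.98112×10^7 s: μ = 4π²r³/T² = 1.32743×10^11 km³/s².
In km: r₁ = 0.352 × 1.496×10^8 = 5.26592×10^7 km; r₂ = 1.70 × 1.496×10^8 = 2.5432×10^8 km.
Semi-major axis of the transfer orbit: a_t = (5.26592×10^7 + 2.5432×10^8)/2 = 1.534896×10^8 km.
Circular speed at r₁: v₁ = √(μ/r₁) = √(1.32743×10^11/5.26592×10^7) = 50.21 km/s.
Transfer-orbit speed at r₁ (vis-viva): v_p = √[μ(2/r₁ − 1/a_t)] = 64.63 km/s.
First burn Δv₁ = |v_p − v₁| = 14.420 km/s.
At r₂, v₂ = √(μ/r₂) = 22.84626 km/s.
Transfer-orbit speed at r₂: v_a = √[μ(2/r₂ − 1/a_t)] = 13.38174 km/s.
Second burn Δv₂ = |v₂ − v_a| = 9.4645 km/s.
Δv = Δv₁ + Δv₂ = 14.420 + 9.4645 = 23.88 km/s.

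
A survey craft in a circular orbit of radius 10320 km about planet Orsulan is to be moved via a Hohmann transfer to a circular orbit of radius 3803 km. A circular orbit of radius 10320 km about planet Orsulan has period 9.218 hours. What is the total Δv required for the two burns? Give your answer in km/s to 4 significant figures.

Δv = 1.192 km/s

From Kepler's third law T² = 4π²r³/μ at r = 10320 km, T = 9.218 hours = 9.218 × 3600 s = 33184.8 s: μ = 4π²r³/T² = 39402.2 km³/s².
The Hohmann ellipse has a_t = (r₁ + r₂)/2 = 7061.5 km.
At r₁ the circular-orbit speed is v₁ = √(μ/r₁) = 1.954 km/s.
On the transfer ellipse at r₁, vis-viva gives v_a = √[μ(2/r₁ − 1/a_t)] = 1.434 km/s.
First burn Δv₁ = |v_a − v₁| = 0.5200 km/s.
Circular speed at r₂: v₂ = √(μ/r₂) = 3.2188 km/s.
Transfer-orbit speed at r₂: v_p = √[μ(2/r₂ − 1/a_t)] = 3.8912 km/s.
Second burn Δv₂ = |v₂ − v_p| = 0.6724 km/s.
Δv = Δv₁ + Δv₂ = 0.5200 + 0.6724 = 1.192 km/s.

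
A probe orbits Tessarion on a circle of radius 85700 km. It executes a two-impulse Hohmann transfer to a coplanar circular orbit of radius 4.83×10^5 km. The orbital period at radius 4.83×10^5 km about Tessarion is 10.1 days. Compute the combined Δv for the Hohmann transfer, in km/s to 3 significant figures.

Δv = 4.07 km/s

From Kepler's third law T² = 4π²r³/μ at r = 4.83×10^5 km, T = 10.1 days = 10.1 × 86400 s = 8.7264×10^5 s: μ = 4π²r³/T² = 5.84159×10^6 km³/s².
The Hohmann ellipse has a_t = (r₁ + r₂)/2 = 2.8435×10^5 km.
At r₁ the circular-orbit speed is v₁ = √(μ/r₁) = 8.25610 km/s.
On the transfer ellipse at r₁, v² = μ(2/r − 1/a) gives v_p = √[μ(2/r₁ − 1/a_t)] = 10.7602 km/s.
First burn Δv₁ = |v_p − v₁| = 2.5041 km/s.
Circular speed at r₂: v₂ = √(μ/r₂) = 3.4777 km/s.
Transfer-orbit speed at r₂: v_a = √[μ(2/r₂ − 1/a_t)] = 1.9092 km/s.
Second burn Δv₂ = |v₂ − v_a| = 1.5685 km/s.
Δv = Δv₁ + Δv₂ = 2.5041 + 1.5685 = 4.073 km/s.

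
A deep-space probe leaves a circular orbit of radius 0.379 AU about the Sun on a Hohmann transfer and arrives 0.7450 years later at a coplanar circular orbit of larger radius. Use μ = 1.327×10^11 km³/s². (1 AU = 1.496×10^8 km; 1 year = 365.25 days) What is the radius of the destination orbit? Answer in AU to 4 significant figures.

r₂ = 2.230 AU

In km: r₁ = 0.379 × 1.496×10^8 = 5.66984×10^7 km.
Transfer time t = 0.7450 years × 365.25 × 86400 s = 2.3510412×10^7 s, and t = π√(a_t³/μ).
So a_t = (μ t²/π²)^(1/3) = (1.327×10^11 × (2.3510412×10^7)² / π²)^(1/3) = 1.9515×10^8 km.
Since a_t = (r₁ + r₂)/2, r₂ = 2a_t − r₁ = 2×1.9515×10^8 − 5.66984×10^7 = 3.336016×10^8 km.
In AU: r₂ = 3.336016×10^8 / 1.496×10^8 = 2.230 AU.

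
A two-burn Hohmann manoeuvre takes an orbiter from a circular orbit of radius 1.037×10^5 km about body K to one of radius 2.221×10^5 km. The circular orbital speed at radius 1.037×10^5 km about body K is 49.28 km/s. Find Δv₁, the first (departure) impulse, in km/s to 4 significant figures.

From the circular-orbit relation v² = μ/r at r = 1.037×10^5 km: μ = v²r = (49.28)² × 1.037×10^5 = 2.51837×10^8 km³/s².
Semi-major axis of the transfer orbit: a_t = (1.037×10^5 + 2.221×10^5)/2 = 1.629×10^5 km.
Circular speed at r = 1.037×10^5 km: v_c = √(μ/r) = 49.280 km/s.
Transfer-orbit speed at the same r (vis-viva, a = a_t): v_t = √[μ(2/r − 1/a_t)] = 57.542 km/s.
Δv₁ = |v_t − v_c| = |57.542 − 49.280| = 8.262 km/s.

Δv₁ = 8.262 km/s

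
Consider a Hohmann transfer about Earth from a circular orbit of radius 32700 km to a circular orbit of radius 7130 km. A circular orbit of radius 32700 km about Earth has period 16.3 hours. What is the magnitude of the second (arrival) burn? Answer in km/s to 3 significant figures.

Δv₂ = 2.11 km/s

From Kepler's third law T² = 4π²r³/μ at r = 32700 km, T = 16.3 hours = 16.3 × 3600 s = 58680 s: μ = 4π²r³/T² = 4.00888×10^5 km³/s².
Transfer-ellipse semi-major axis a_t = (r₁ + r₂)/2 = (32700 + 7130)/2 = 19915 km.
Circular speed at r = 7130 km: v_c = √(μ/r) = 7.498 km/s.
Vis-viva on the transfer ellipse at r = 7130 km gives v_t = √[μ(2/r − 1/a_t)] = 9.608 km/s.
Δv₂ = |v_t − v_c| = |9.608 − 7.498| = 2.110 km/s.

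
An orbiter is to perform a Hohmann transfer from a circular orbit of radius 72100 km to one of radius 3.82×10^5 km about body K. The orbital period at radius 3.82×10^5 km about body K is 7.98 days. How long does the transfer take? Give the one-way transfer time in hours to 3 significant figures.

t = 43.9 hours

From Kepler's third law T² = 4π²r³/μ at r = 3.82×10^5 km, T = 7.98 days = 7.98 × 86400 s = 6.89472×10^5 s: μ = 4π²r³/T² = 4.62931×10^6 km³/s².
Transfer-ellipse semi-major axis a_t = (r₁ + r₂)/2 = (72100 + 3.820×10^5)/2 = 2.2705×10^5 km.
Transfer time t = π√(a_t³/μ) = π√((2.2705×10^5)³ / 4.62931×10^6) = 1.580×10^5 s.
Converting: 1.580×10^5 s ÷ 3600 s/hour = 43.9 hours.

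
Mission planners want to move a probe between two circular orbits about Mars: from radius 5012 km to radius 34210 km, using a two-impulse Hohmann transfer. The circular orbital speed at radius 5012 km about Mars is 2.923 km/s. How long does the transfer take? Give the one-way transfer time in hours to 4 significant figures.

From the circular-orbit relation v² = μ/r at r = 5012 km: μ = v²r = (2.923)² × 5012 = 42822.2 km³/s².
Semi-major axis of the transfer orbit: a_t = (5012 + 34210)/2 = 19611 km.
Half the transfer-orbit period gives t = π√(a_t³/μ) = 41690 s.
Converting: 41690 s ÷ 3600 s/hour = 11.58 hours.

t = 11.58 hours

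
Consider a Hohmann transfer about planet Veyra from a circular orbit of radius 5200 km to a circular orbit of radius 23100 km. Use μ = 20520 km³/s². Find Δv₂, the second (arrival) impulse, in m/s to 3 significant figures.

Δv₂ = 371 m/s

Semi-major axis of the transfer orbit: a_t = (5200 + 23100)/2 = 14150 km.
Circular speed at r = 23100 km: v_c = √(μ/r) = 0.9425 km/s.
Vis-viva on the transfer ellipse at r = 23100 km gives v_t = √[μ(2/r − 1/a_t)] = 0.5714 km/s.
Δv₂ = |v_t − v_c| = |0.5714 − 0.9425| = 0.3711 km/s.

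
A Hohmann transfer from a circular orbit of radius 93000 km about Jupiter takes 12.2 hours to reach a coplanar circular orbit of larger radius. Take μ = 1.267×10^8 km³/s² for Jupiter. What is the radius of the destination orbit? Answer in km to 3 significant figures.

Transfer time t = 12.2 hours = 43920 s, and t = π√(a_t³/μ).
So a_t = (μ t²/π²)^(1/3) = (1.267×10^8 × (43920)² / π²)^(1/3) = 2.9147×10^5 km.
Since a_t = (r₁ + r₂)/2, r₂ = 2a_t − r₁ = 2×2.9147×10^5 − 93000 = 4.8994×10^5 km.

r₂ = 4.90×10^5 km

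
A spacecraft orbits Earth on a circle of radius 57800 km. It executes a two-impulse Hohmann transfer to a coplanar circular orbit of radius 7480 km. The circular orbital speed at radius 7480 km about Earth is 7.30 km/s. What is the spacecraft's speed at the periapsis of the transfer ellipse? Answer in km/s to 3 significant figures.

v = 9.71 km/s

From the circular-orbit relation v² = μ/r at r = 7480 km: μ = v²r = (7.30)² × 7480 = 3.98609×10^5 km³/s².
The Hohmann ellipse has a_t = (r₁ + r₂)/2 = 32640 km.
The periapsis of the transfer ellipse is at r = 7480 km.
From the vis-viva equation, v = √[μ(2/r − 1/a_t)] = 9.714 km/s.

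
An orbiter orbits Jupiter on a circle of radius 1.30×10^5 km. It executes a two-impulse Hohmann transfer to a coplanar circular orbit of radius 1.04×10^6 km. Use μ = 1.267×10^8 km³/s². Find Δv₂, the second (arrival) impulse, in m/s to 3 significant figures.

Δv₂ = 5830 m/s

Transfer-ellipse semi-major axis a_t = (r₁ + r₂)/2 = (1.300×10^5 + 1.040×10^6)/2 = 5.850×10^5 km.
On the circular orbit at r = 1.040×10^6 km, v_c = √(μ/r) = 11.0375 km/s.
Vis-viva on the transfer ellipse at r = 1.040×10^6 km gives v_t = √[μ(2/r − 1/a_t)] = 5.20314 km/s.
Δv₂ = |v_t − v_c| = |5.20314 − 11.0375| = 5.834 km/s.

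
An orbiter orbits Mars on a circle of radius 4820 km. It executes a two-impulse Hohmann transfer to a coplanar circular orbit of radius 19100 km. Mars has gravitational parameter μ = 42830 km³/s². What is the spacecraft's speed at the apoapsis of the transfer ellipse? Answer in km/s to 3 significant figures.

v = 0.951 km/s

Semi-major axis of the transfer orbit: a_t = (4820 + 19100)/2 = 11960 km.
The apoapsis of the transfer ellipse is at r = 19100 km.
Vis-viva: v = √[μ(2/r − 1/a_t)] = √[42830 × (2/19100 − 1/11960)] = 0.9506 km/s.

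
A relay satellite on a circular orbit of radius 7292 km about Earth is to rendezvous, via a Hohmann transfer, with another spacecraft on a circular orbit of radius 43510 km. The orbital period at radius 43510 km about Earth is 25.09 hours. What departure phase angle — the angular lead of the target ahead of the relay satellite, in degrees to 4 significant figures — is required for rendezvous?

φ = 99.71°

From Kepler's third law T² = 4π²r³/μ at r = 43510 km, T = 25.09 hours = 25.09 × 3600 s = 90324 s: μ = 4π²r³/T² = 3.98585×10^5 km³/s².
Transfer-ellipse semi-major axis a_t = (r₁ + r₂)/2 = (7292 + 43510)/2 = 25401 km.
Transfer time t = π√(a_t³/μ) = 20145 s.
Target angular speed ω₂ = √(μ/r₂³) = 6.9563×10^-5 rad/s.
Angle swept by the target during transfer: ω₂·t = 1.4013 rad = 80.29°.
The relay satellite traverses 180° on the transfer ellipse, so the target must lead by 180° − 80.29° = 99.71°.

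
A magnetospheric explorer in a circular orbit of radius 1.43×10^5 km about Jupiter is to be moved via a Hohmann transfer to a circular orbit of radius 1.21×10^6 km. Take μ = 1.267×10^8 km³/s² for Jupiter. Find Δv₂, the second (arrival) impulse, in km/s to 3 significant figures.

Δv₂ = 5.53 km/s

The Hohmann ellipse has a_t = (r₁ + r₂)/2 = 6.765×10^5 km.
On the circular orbit at r = 1.210×10^6 km, v_c = √(μ/r) = 10.233 km/s.
Transfer-orbit speed at the same r (vis-viva, a = a_t): v_t = √[μ(2/r − 1/a_t)] = 4.7047 km/s.
Δv₂ = |v_t − v_c| = |4.7047 − 10.233| = 5.528 km/s.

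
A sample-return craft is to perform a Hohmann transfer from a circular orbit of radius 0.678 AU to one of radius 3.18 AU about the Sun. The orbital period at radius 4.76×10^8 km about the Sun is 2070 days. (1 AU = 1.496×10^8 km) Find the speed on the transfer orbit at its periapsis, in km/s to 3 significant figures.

v = 46.5 km/s

From Kepler's third law T² = 4π²r³/μ at r = 4.76×10^8 km, T = 2070 days = 2070 × 86400 s = 1.78848×10^8 s: μ = 4π²r³/T² = 1.33111×10^11 km³/s².
In km: r₁ = 0.678 × 1.496×10^8 = 1.014288×10^8 km; r₂ = 3.18 × 1.496×10^8 = 4.75728×10^8 km.
Semi-major axis of the transfer orbit: a_t = (1.014288×10^8 + 4.75728×10^8)/2 = 2.885784×10^8 km.
At periapsis, r = 1.014288×10^8 km.
Applying v² = μ(2/r − 1/a_t): v = 46.51 km/s.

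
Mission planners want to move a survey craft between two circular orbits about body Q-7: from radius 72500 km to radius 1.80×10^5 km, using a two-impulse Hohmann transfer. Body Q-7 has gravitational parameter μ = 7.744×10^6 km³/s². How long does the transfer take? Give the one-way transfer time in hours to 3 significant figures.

The Hohmann ellipse has a_t = (r₁ + r₂)/2 = 1.2625×10^5 km.
Half the transfer-orbit period gives t = π√(a_t³/μ) = 50640 s.
Converting: 50640 s ÷ 3600 s/hour = 14.1 hours.

t = 14.1 hours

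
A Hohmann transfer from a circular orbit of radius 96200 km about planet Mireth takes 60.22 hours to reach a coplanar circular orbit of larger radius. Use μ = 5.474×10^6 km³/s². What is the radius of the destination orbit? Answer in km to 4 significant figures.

r₂ = 4.968×10^5 km

Transfer time t = 60.22 hours = 2.16792×10^5 s, and t = π√(a_t³/μ).
So a_t = (μ t²/π²)^(1/3) = (5.474×10^6 × (2.16792×10^5)² / π²)^(1/3) = 2.9650×10^5 km.
Since a_t = (r₁ + r₂)/2, r₂ = 2a_t − r₁ = 2×2.9650×10^5 − 96200 = 4.968×10^5 km.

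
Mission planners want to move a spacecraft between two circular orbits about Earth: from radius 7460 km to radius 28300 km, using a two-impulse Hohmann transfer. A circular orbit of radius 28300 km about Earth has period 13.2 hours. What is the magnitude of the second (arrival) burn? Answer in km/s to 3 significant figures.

From Kepler's third law T² = 4π²r³/μ at r = 28300 km, T = 13.2 hours = 13.2 × 3600 s = 47520 s: μ = 4π²r³/T² = 3.96247×10^5 km³/s².
Transfer-ellipse semi-major axis a_t = (r₁ + r₂)/2 = (7460 + 28300)/2 = 17880 km.
Circular speed at r = 28300 km: v_c = √(μ/r) = 3.742 km/s.
Transfer-orbit speed at the same r (vis-viva, a = a_t): v_t = √[μ(2/r − 1/a_t)] = 2.417 km/s.
Δv₂ = |v_t − v_c| = |2.417 − 3.742| = 1.325 km/s.

Δv₂ = 1.32 km/s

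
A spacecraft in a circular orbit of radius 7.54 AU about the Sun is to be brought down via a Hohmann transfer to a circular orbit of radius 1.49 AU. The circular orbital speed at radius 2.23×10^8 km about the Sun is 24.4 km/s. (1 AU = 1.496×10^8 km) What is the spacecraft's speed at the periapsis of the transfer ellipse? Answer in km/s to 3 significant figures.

From the circular-orbit relation v² = μ/r at r = 2.23×10^8 km: μ = v²r = (24.4)² × 2.23×10^8 = 1.32765×10^11 km³/s².
In km: r₁ = 7.54 × 1.496×10^8 = 1.127984×10^9 km; r₂ = 1.49 × 1.496×10^8 = 2.22904×10^8 km.
The Hohmann ellipse has a_t = (r₁ + r₂)/2 = 6.75444×10^8 km.
At periapsis, r = 2.22904×10^8 km.
From the vis-viva equation, v = √[μ(2/r − 1/a_t)] = 31.54 km/s.

v = 31.5 km/s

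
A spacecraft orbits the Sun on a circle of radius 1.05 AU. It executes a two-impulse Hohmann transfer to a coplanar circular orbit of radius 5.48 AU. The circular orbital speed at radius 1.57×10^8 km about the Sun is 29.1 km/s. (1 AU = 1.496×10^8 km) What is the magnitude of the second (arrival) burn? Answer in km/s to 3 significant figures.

Δv₂ = 5.51 km/s

From the circular-orbit relation v² = μ/r at r = 1.57×10^8 km: μ = v²r = (29.1)² × 1.57×10^8 = 1.32949×10^11 km³/s².
In km: r₁ = 1.05 × 1.496×10^8 = 1.5708×10^8 km; r₂ = 5.48 × 1.496×10^8 = 8.19808×10^8 km.
Semi-major axis of the transfer orbit: a_t = (1.5708×10^8 + 8.19808×10^8)/2 = 4.88444×10^8 km.
On the circular orbit at r = 8.19808×10^8 km, v_c = √(μ/r) = 12.735 km/s.
Transfer-orbit speed at the same r (vis-viva, a = a_t): v_t = √[μ(2/r − 1/a_t)] = 7.2217 km/s.
Δv₂ = |v_t − v_c| = |7.2217 − 12.735| = 5.513 km/s.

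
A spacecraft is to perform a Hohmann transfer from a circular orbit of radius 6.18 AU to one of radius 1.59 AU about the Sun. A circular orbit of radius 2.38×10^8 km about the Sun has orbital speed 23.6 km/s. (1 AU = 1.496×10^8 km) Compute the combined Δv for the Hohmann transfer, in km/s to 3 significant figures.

From the circular-orbit relation v² = μ/r at r = 2.38×10^8 km: μ = v²r = (23.6)² × 2.38×10^8 = 1.32556×10^11 km³/s².
In km: r₁ = 6.18 × 1.496×10^8 = 9.24528×10^8 km; r₂ = 1.59 × 1.496×10^8 = 2.37864×10^8 km.
Semi-major axis of the transfer orbit: a_t = (9.24528×10^8 + 2.37864×10^8)/2 = 5.81196×10^8 km.
Circular speed at r₁: v₁ = √(μ/r₁) = √(1.32556×10^11/9.24528×10^8) = 11.974 km/s.
On the transfer ellipse at r₁, vis-viva gives v_a = √[μ(2/r₁ − 1/a_t)] = 7.6603 km/s.
First burn Δv₁ = |v_a − v₁| = 4.314 km/s.
Circular speed at r₂: v₂ = √(μ/r₂) = 23.607 km/s.
Transfer-orbit speed at r₂: v_p = √[μ(2/r₂ − 1/a_t)] = 29.774 km/s.
Second burn Δv₂ = |v₂ − v_p| = 6.167 km/s.
Δv = Δv₁ + Δv₂ = 4.314 + 6.167 = 10.48 km/s.

Δv = 10.5 km/s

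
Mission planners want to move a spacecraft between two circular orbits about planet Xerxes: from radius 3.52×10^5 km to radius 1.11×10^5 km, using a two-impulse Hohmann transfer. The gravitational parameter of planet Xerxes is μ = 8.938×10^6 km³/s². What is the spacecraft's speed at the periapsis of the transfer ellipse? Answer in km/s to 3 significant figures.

v = 11.1 km/s

The Hohmann ellipse has a_t = (r₁ + r₂)/2 = 2.315×10^5 km.
The periapsis of the transfer ellipse is at r = 1.110×10^5 km.
Vis-viva: v = √[μ(2/r − 1/a_t)] = √[8.938×10^6 × (2/1.110×10^5 − 1/2.315×10^5)] = 11.07 km/s.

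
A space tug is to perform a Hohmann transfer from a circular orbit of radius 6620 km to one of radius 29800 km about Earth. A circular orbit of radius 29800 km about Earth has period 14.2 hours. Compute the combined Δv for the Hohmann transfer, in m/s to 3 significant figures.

Δv = 3620 m/s

From Kepler's third law T² = 4π²r³/μ at r = 29800 km, T = 14.2 hours = 14.2 × 3600 s = 51120 s: μ = 4π²r³/T² = 3.99785×10^5 km³/s².
The Hohmann ellipse has a_t = (r₁ + r₂)/2 = 18210 km.
Circular speed at r₁: v₁ = √(μ/r₁) = √(3.99785×10^5/6620) = 7.771 km/s.
On the transfer ellipse at r₁, vis-viva equation gives v_p = √[μ(2/r₁ − 1/a_t)] = 9.941 km/s.
First burn Δv₁ = |v_p − v₁| = 2.170 km/s.
At r₂, v₂ = √(μ/r₂) = 3.6627 km/s.
Transfer-orbit speed at r₂: v_a = √[μ(2/r₂ − 1/a_t)] = 2.2084 km/s.
Second burn Δv₂ = |v₂ − v_a| = 1.454 km/s.
Total Δv = Δv₁ + Δv₂ = 3.624 km/s.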